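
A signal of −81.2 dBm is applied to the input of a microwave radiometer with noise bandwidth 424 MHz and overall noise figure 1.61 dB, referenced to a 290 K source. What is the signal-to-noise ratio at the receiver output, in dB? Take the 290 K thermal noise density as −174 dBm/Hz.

Noise floor: N = −174 + 10 log₁₀(B) + NF
10 log₁₀(4.24×10⁸) = 86.27 dB
N = −174 + 86.27 + 1.61 = −86.12 dBm
SNR = P_sig − N = −81.2 − (−86.12) = 4.92 dB → 4.9 dB

4.9 dB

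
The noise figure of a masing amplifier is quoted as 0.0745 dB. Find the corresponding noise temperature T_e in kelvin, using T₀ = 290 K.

F = 10^(0.0745/10) = 1.0173
T_e = (F − 1)·T₀ = (1.0173 − 1) × 290 = 5.02 K

5.02 K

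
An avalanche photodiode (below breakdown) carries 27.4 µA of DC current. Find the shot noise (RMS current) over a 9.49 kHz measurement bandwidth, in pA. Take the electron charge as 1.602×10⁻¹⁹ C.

289 pA

I_n = √(2qI·B)
2qI·B = 2 × 1.602×10⁻¹⁹ × 2.74×10⁻⁵ × 9.49×10³ = 8.33×10⁻²⁰ A²
I_n = √(8.33×10⁻²⁰) = 2.89×10⁻¹⁰ A = 289 pA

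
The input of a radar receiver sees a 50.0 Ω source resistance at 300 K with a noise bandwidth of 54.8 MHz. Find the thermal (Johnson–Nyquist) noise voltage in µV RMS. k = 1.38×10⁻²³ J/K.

V_n = √(4kTRB)
4kTRB = 4 × 1.38×10⁻²³ × 300 × 5.00×10¹ × 5.48×10⁷ = 4.54×10⁻¹¹ V²
V_n = √(4.54×10⁻¹¹) = 6.74×10⁻⁶ V = 6.74 µV

6.74 µV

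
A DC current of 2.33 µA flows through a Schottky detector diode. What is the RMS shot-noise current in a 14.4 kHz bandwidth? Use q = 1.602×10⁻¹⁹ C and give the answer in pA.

104 pA

I_n = √(2qI·B)
2qI·B = 2 × 1.602×10⁻¹⁹ × 2.33×10⁻⁶ × 1.44×10⁴ = 1.08×10⁻²⁰ A²
I_n = √(1.08×10⁻²⁰) = 1.04×10⁻¹⁰ A = 104 pA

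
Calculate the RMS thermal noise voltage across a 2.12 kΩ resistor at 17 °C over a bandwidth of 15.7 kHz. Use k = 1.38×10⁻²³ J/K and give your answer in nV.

T = 17 °C + 273.15 = 290.15 K
V_n = √(4kTRB)
4kTRB = 4 × 1.38×10⁻²³ × 290.15 × 2.12×10³ × 1.57×10⁴ = 5.33×10⁻¹³ V²
V_n = √(5.33×10⁻¹³) = 7.30×10⁻⁷ V = 730 nV

730 nV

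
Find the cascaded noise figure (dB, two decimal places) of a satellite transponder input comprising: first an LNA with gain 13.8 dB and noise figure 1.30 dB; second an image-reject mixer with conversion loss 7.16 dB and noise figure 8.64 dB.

Convert to linear (a loss of L dB is a gain of −L dB): F_i = 10^(NF_i/10), G_i = 10^(G_i,dB/10)
  Stage 1: F_1 = 10^(1.30/10) = 1.349, G_1 = 10^(13.8/10) = 23.99
  Stage 2: F_2 = 10^(8.64/10) = 7.311, G_2 = 10^(−7.16/10) = 0.1923
Friis cascade:
  F = 1.349 + (7.311 − 1)/23.99 = 1.612
NF = 10 log₁₀(1.612) = 2.07 dB

2.07 dB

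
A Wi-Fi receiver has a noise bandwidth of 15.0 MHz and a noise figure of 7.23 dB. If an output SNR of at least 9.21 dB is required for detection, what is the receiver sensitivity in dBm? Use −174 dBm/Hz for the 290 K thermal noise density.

−85.8 dBm

Sensitivity = −174 + 10 log₁₀(B) + NF + SNR_min
= −174 + 71.76 + 7.23 + 9.21
= −85.80 dBm → −85.8 dBm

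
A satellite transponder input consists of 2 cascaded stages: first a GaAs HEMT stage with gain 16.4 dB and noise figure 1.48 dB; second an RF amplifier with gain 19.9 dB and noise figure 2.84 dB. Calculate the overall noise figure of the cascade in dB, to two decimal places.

Convert to linear (a loss of L dB is a gain of −L dB): F_i = 10^(NF_i/10), G_i = 10^(G_i,dB/10)
  Stage 1: F_1 = 10^(1.48/10) = 1.406, G_1 = 10^(16.4/10) = 43.65
  Stage 2: F_2 = 10^(2.84/10) = 1.923, G_2 = 10^(19.9/10) = 97.72
Friis cascade:
  F = 1.406 + (1.923 − 1)/43.65 = 1.427
NF = 10 log₁₀(1.427) = 1.54 dB

1.54 dB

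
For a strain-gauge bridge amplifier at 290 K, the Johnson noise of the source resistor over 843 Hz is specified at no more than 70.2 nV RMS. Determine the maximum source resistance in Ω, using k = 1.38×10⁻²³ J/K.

365 Ω

Johnson–Nyquist: V_n = √(4kTRB) ⇒ R = V_n² / (4kTB)
4kTB = 4 × 1.38×10⁻²³ × 290 × 8.43×10² = 1.35×10⁻¹⁷
R = (7.02×10⁻⁸)² / 1.35×10⁻¹⁷ = 3.65×10² Ω = 365 Ω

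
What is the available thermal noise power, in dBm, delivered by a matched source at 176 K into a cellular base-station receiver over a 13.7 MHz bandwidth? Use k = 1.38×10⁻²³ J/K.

−104.8 dBm

P_n = kTB = 1.38×10⁻²³ × 176 × 1.37×10⁷ = 3.33×10⁻¹⁴ W
In dBm: 10 log₁₀(3.33×10⁻¹⁴ / 10⁻³) = −104.8 dBm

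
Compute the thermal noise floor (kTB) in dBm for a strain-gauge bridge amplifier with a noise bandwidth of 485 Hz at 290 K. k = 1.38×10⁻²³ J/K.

−147.1 dBm

P_n = kTB = 1.38×10⁻²³ × 290 × 4.85×10² = 1.94×10⁻¹⁸ W
In dBm: 10 log₁₀(1.94×10⁻¹⁸ / 10⁻³) = −147.1 dBm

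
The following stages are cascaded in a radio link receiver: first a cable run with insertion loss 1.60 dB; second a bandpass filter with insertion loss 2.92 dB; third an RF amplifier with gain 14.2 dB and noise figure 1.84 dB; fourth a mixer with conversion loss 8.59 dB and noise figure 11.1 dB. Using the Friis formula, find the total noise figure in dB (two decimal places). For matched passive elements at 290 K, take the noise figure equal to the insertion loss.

7.49 dB

Convert to linear (a loss of L dB is a gain of −L dB): F_i = 10^(NF_i/10), G_i = 10^(G_i,dB/10)
  Stage 1: F_1 = 10^(1.60/10) = 1.445, G_1 = 10^(−1.60/10) = 0.6918
  Stage 2: F_2 = 10^(2.92/10) = 1.959, G_2 = 10^(−2.92/10) = 0.5105
  Stage 3: F_3 = 10^(1.84/10) = 1.528, G_3 = 10^(14.2/10) = 26.30
  Stage 4: F_4 = 10^(11.1/10) = 12.88, G_4 = 10^(−8.59/10) = 0.1384
Friis cascade:
  F = 1.445 + (1.959 − 1)/0.6918 + (1.528 − 1)/0.3532 + (12.88 − 1)/9.290 = 5.604
NF = 10 log₁₀(5.604) = 7.49 dB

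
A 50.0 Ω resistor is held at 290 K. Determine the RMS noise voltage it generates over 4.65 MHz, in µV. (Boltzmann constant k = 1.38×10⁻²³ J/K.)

1.93 µV

V_n = √(4kTRB)
4kTRB = 4 × 1.38×10⁻²³ × 290 × 5.00×10¹ × 4.65×10⁶ = 3.72×10⁻¹² V²
V_n = √(3.72×10⁻¹²) = 1.93×10⁻⁶ V = 1.93 µV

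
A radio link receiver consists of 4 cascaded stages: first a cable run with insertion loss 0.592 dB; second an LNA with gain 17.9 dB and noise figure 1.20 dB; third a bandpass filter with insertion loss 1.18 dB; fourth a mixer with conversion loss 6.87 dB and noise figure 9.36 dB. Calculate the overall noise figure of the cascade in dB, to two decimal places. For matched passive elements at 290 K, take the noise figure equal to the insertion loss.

Convert to linear (a loss of L dB is a gain of −L dB): F_i = 10^(NF_i/10), G_i = 10^(G_i,dB/10)
  Stage 1: F_1 = 10^(0.592/10) = 1.146, G_1 = 10^(−0.592/10) = 0.8726
  Stage 2: F_2 = 10^(1.20/10) = 1.318, G_2 = 10^(17.9/10) = 61.66
  Stage 3: F_3 = 10^(1.18/10) = 1.312, G_3 = 10^(−1.18/10) = 0.7621
  Stage 4: F_4 = 10^(9.36/10) = 8.630, G_4 = 10^(−6.87/10) = 0.2056
Friis cascade:
  F = 1.146 + (1.318 − 1)/0.8726 + (1.312 − 1)/53.80 + (8.630 − 1)/41.00 = 1.703
NF = 10 log₁₀(1.703) = 2.31 dB

2.31 dB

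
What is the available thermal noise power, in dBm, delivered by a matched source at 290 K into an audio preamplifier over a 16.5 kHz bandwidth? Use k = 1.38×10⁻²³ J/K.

−131.8 dBm

P_n = kTB = 1.38×10⁻²³ × 290 × 1.65×10⁴ = 6.60×10⁻¹⁷ W
In dBm: 10 log₁₀(6.60×10⁻¹⁷ / 10⁻³) = −131.8 dBm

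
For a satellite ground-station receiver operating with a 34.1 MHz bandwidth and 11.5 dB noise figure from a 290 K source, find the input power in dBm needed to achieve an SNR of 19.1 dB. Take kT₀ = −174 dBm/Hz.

−68.1 dBm

Sensitivity = −174 + 10 log₁₀(B) + NF + SNR_min
= −174 + 75.33 + 11.5 + 19.1
= −68.07 dBm → −68.1 dBm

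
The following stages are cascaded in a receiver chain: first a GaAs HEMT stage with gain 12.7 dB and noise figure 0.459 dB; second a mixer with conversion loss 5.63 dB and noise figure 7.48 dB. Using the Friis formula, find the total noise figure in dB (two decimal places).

Convert to linear (a loss of L dB is a gain of −L dB): F_i = 10^(NF_i/10), G_i = 10^(G_i,dB/10)
  Stage 1: F_1 = 10^(0.459/10) = 1.111, G_1 = 10^(12.7/10) = 18.62
  Stage 2: F_2 = 10^(7.48/10) = 5.598, G_2 = 10^(−5.63/10) = 0.2735
Friis cascade:
  F = 1.111 + (5.598 − 1)/18.62 = 1.358
NF = 10 log₁₀(1.358) = 1.33 dB

1.33 dB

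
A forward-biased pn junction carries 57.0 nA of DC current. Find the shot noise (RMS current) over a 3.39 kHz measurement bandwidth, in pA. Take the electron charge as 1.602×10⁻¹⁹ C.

7.87 pA

I_n = √(2qI·B)
2qI·B = 2 × 1.602×10⁻¹⁹ × 5.70×10⁻⁸ × 3.39×10³ = 6.19×10⁻²³ A²
I_n = √(6.19×10⁻²³) = 7.87×10⁻¹² A = 7.87 pA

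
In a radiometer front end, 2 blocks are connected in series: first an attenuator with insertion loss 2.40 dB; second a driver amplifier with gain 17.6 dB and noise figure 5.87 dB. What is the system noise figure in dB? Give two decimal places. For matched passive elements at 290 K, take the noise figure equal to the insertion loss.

8.27 dB

Convert to linear (a loss of L dB is a gain of −L dB): F_i = 10^(NF_i/10), G_i = 10^(G_i,dB/10)
  Stage 1: F_1 = 10^(2.40/10) = 1.738, G_1 = 10^(−2.40/10) = 0.5754
  Stage 2: F_2 = 10^(5.87/10) = 3.864, G_2 = 10^(17.6/10) = 57.54
Friis cascade:
  F = 1.738 + (3.864 − 1)/0.5754 = 6.714
NF = 10 log₁₀(6.714) = 8.27 dB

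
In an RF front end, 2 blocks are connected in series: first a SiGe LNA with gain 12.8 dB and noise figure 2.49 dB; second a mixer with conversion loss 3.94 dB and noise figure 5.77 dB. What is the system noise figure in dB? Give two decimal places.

Convert to linear (a loss of L dB is a gain of −L dB): F_i = 10^(NF_i/10), G_i = 10^(G_i,dB/10)
  Stage 1: F_1 = 10^(2.49/10) = 1.774, G_1 = 10^(12.8/10) = 19.05
  Stage 2: F_2 = 10^(5.77/10) = 3.776, G_2 = 10^(−3.94/10) = 0.4036
Friis cascade:
  F = 1.774 + (3.776 − 1)/19.05 = 1.920
NF = 10 log₁₀(1.920) = 2.83 dB

2.83 dB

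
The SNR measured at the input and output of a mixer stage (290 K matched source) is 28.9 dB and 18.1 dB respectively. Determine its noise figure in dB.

NF (dB) = SNR_in(dB) − SNR_out(dB) when the source is at T₀
NF = 28.9 − 18.1 = 10.8 dB

10.8 dB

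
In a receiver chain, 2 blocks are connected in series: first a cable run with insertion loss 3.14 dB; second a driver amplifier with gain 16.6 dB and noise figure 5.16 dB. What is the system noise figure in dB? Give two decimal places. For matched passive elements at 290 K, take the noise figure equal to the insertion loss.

8.30 dB

Convert to linear (a loss of L dB is a gain of −L dB): F_i = 10^(NF_i/10), G_i = 10^(G_i,dB/10)
  Stage 1: F_1 = 10^(3.14/10) = 2.061, G_1 = 10^(−3.14/10) = 0.4853
  Stage 2: F_2 = 10^(5.16/10) = 3.281, G_2 = 10^(16.6/10) = 45.71
Friis cascade:
  F = 2.061 + (3.281 − 1)/0.4853 = 6.761
NF = 10 log₁₀(6.761) = 8.30 dB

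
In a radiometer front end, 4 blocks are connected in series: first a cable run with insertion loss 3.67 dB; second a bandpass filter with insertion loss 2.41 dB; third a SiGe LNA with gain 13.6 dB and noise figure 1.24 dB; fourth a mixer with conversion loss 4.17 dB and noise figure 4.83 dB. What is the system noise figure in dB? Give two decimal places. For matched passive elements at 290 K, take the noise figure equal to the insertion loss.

Convert to linear (a loss of L dB is a gain of −L dB): F_i = 10^(NF_i/10), G_i = 10^(G_i,dB/10)
  Stage 1: F_1 = 10^(3.67/10) = 2.328, G_1 = 10^(−3.67/10) = 0.4295
  Stage 2: F_2 = 10^(2.41/10) = 1.742, G_2 = 10^(−2.41/10) = 0.5741
  Stage 3: F_3 = 10^(1.24/10) = 1.330, G_3 = 10^(13.6/10) = 22.91
  Stage 4: F_4 = 10^(4.83/10) = 3.041, G_4 = 10^(−4.17/10) = 0.3828
Friis cascade:
  F = 2.328 + (1.742 − 1)/0.4295 + (1.330 − 1)/0.2466 + (3.041 − 1)/5.649 = 5.756
NF = 10 log₁₀(5.756) = 7.60 dB

7.60 dB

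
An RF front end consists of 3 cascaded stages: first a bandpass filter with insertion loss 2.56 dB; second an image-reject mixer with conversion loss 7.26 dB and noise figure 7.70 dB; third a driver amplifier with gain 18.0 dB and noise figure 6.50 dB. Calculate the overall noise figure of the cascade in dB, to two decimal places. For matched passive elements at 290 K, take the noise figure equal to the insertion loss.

16.42 dB

Convert to linear (a loss of L dB is a gain of −L dB): F_i = 10^(NF_i/10), G_i = 10^(G_i,dB/10)
  Stage 1: F_1 = 10^(2.56/10) = 1.803, G_1 = 10^(−2.56/10) = 0.5546
  Stage 2: F_2 = 10^(7.70/10) = 5.888, G_2 = 10^(−7.26/10) = 0.1879
  Stage 3: F_3 = 10^(6.50/10) = 4.467, G_3 = 10^(18.0/10) = 63.10
Friis cascade:
  F = 1.803 + (5.888 − 1)/0.5546 + (4.467 − 1)/0.1042 = 43.88
NF = 10 log₁₀(43.88) = 16.42 dB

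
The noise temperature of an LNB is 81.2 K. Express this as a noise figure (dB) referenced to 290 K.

F = 1 + T_e/T₀ = 1 + 81.2/290 = 1.28
NF = 10 log₁₀(1.28) = 1.07 dB

1.07 dB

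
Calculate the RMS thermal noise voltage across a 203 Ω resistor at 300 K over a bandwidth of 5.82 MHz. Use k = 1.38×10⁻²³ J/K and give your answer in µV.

V_n = √(4kTRB)
4kTRB = 4 × 1.38×10⁻²³ × 300 × 2.03×10² × 5.82×10⁶ = 1.96×10⁻¹¹ V²
V_n = √(1.96×10⁻¹¹) = 4.42×10⁻⁶ V = 4.42 µV

4.42 µV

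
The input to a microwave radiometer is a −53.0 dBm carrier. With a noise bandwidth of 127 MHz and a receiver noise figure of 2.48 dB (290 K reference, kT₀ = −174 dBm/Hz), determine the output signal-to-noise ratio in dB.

Noise floor: N = −174 + 10 log₁₀(B) + NF
10 log₁₀(1.27×10⁸) = 81.04 dB
N = −174 + 81.04 + 2.48 = −90.48 dBm
SNR = P_sig − N = −53.0 − (−90.48) = 37.48 dB → 37.5 dB

37.5 dB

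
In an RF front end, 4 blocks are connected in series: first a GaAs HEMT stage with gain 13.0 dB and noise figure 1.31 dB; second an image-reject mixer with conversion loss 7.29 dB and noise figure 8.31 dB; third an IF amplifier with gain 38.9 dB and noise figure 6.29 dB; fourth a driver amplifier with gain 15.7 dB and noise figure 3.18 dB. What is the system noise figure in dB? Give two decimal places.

Convert to linear (a loss of L dB is a gain of −L dB): F_i = 10^(NF_i/10), G_i = 10^(G_i,dB/10)
  Stage 1: F_1 = 10^(1.31/10) = 1.352, G_1 = 10^(13.0/10) = 19.95
  Stage 2: F_2 = 10^(8.31/10) = 6.776, G_2 = 10^(−7.29/10) = 0.1866
  Stage 3: F_3 = 10^(6.29/10) = 4.256, G_3 = 10^(38.9/10) = 7762
  Stage 4: F_4 = 10^(3.18/10) = 2.080, G_4 = 10^(15.7/10) = 37.15
Friis cascade:
  F = 1.352 + (6.776 − 1)/19.95 + (4.256 − 1)/3.724 + (2.080 − 1)/2.891×10⁴ = 2.516
NF = 10 log₁₀(2.516) = 4.01 dB

4.01 dB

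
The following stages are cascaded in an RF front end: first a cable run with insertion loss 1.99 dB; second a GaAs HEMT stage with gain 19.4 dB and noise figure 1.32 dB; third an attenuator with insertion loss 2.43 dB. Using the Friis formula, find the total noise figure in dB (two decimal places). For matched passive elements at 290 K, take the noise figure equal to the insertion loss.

3.34 dB

Convert to linear (a loss of L dB is a gain of −L dB): F_i = 10^(NF_i/10), G_i = 10^(G_i,dB/10)
  Stage 1: F_1 = 10^(1.99/10) = 1.581, G_1 = 10^(−1.99/10) = 0.6324
  Stage 2: F_2 = 10^(1.32/10) = 1.355, G_2 = 10^(19.4/10) = 87.10
  Stage 3: F_3 = 10^(2.43/10) = 1.750, G_3 = 10^(−2.43/10) = 0.5715
Friis cascade:
  F = 1.581 + (1.355 − 1)/0.6324 + (1.750 − 1)/55.08 = 2.157
NF = 10 log₁₀(2.157) = 3.34 dB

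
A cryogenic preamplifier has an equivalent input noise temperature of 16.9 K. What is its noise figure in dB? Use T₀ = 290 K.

0.246 dB

F = 1 + T_e/T₀ = 1 + 16.9/290 = 1.05828
NF = 10 log₁₀(1.05828) = 0.246 dB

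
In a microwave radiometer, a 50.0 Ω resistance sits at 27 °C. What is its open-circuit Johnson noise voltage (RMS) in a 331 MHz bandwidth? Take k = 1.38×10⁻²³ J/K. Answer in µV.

16.6 µV

T = 27 °C + 273.15 = 300.15 K
V_n = √(4kTRB)
4kTRB = 4 × 1.38×10⁻²³ × 300.15 × 5.00×10¹ × 3.31×10⁸ = 2.74×10⁻¹⁰ V²
V_n = √(2.74×10⁻¹⁰) = 1.66×10⁻⁵ V = 16.6 µV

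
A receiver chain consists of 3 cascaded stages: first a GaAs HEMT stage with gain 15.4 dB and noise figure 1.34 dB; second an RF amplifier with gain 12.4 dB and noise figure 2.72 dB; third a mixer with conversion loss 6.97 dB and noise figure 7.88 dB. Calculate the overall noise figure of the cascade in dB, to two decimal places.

Convert to linear (a loss of L dB is a gain of −L dB): F_i = 10^(NF_i/10), G_i = 10^(G_i,dB/10)
  Stage 1: F_1 = 10^(1.34/10) = 1.361, G_1 = 10^(15.4/10) = 34.67
  Stage 2: F_2 = 10^(2.72/10) = 1.871, G_2 = 10^(12.4/10) = 17.38
  Stage 3: F_3 = 10^(7.88/10) = 6.138, G_3 = 10^(−6.97/10) = 0.2009
Friis cascade:
  F = 1.361 + (1.871 − 1)/34.67 + (6.138 − 1)/602.6 = 1.395
NF = 10 log₁₀(1.395) = 1.45 dB

1.45 dB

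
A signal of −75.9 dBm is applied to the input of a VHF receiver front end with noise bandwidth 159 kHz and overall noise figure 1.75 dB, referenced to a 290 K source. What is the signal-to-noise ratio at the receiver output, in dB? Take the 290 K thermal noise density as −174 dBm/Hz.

Noise floor: N = −174 + 10 log₁₀(B) + NF
10 log₁₀(1.59×10⁵) = 52.01 dB
N = −174 + 52.01 + 1.75 = −120.24 dBm
SNR = P_sig − N = −75.9 − (−120.24) = 44.34 dB → 44.3 dB

44.3 dB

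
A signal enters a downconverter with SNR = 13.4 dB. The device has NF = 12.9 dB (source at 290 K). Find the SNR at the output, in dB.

By definition F = SNR_in/SNR_out, so in dB: SNR_out = SNR_in − NF
SNR_out = 13.4 − 12.9 = 0.5 dB

0.5 dB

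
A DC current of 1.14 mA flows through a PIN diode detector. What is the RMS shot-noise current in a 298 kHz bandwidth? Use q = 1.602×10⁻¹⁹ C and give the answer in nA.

I_n = √(2qI·B)
2qI·B = 2 × 1.602×10⁻¹⁹ × 1.14×10⁻³ × 2.98×10⁵ = 1.09×10⁻¹⁶ A²
I_n = √(1.09×10⁻¹⁶) = 1.04×10⁻⁸ A = 10.4 nA

10.4 nA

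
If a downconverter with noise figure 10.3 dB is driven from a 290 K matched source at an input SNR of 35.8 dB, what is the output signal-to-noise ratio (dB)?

25.5 dB

By definition F = SNR_in/SNR_out, so in dB: SNR_out = SNR_in − NF
SNR_out = 35.8 − 10.3 = 25.5 dB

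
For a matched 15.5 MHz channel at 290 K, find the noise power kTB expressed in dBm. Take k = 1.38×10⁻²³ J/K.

P_n = kTB = 1.38×10⁻²³ × 290 × 1.55×10⁷ = 6.20×10⁻¹⁴ W
In dBm: 10 log₁₀(6.20×10⁻¹⁴ / 10⁻³) = −102.1 dBm

−102.1 dBm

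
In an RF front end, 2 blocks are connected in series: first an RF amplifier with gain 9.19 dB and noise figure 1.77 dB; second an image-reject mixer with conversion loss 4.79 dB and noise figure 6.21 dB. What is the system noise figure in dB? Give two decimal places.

2.76 dB

Convert to linear (a loss of L dB is a gain of −L dB): F_i = 10^(NF_i/10), G_i = 10^(G_i,dB/10)
  Stage 1: F_1 = 10^(1.77/10) = 1.503, G_1 = 10^(9.19/10) = 8.299
  Stage 2: F_2 = 10^(6.21/10) = 4.178, G_2 = 10^(−4.79/10) = 0.3319
Friis cascade:
  F = 1.503 + (4.178 − 1)/8.299 = 1.886
NF = 10 log₁₀(1.886) = 2.76 dB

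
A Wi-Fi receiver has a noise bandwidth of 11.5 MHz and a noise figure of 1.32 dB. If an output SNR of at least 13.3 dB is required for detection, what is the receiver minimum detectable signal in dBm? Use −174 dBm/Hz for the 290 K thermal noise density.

−88.8 dBm

Sensitivity = −174 + 10 log₁₀(B) + NF + SNR_min
= −174 + 70.61 + 1.32 + 13.3
= −88.77 dBm → −88.8 dBm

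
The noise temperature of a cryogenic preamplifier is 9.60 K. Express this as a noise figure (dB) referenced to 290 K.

0.141 dB

F = 1 + T_e/T₀ = 1 + 9.60/290 = 1.0331
NF = 10 log₁₀(1.0331) = 0.141 dB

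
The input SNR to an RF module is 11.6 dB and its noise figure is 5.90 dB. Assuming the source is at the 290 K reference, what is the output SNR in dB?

5.70 dB

By definition F = SNR_in/SNR_out, so in dB: SNR_out = SNR_in − NF
SNR_out = 11.6 − 5.90 = 5.70 dB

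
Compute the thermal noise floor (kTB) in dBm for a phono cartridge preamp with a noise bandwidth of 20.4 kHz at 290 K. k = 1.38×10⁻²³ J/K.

P_n = kTB = 1.38×10⁻²³ × 290 × 2.04×10⁴ = 8.16×10⁻¹⁷ W
In dBm: 10 log₁₀(8.16×10⁻¹⁷ / 10⁻³) = −130.9 dBm

−130.9 dBm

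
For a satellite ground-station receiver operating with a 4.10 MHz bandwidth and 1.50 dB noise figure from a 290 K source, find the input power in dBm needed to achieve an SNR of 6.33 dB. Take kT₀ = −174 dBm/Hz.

−100.0 dBm

Sensitivity = −174 + 10 log₁₀(B) + NF + SNR_min
= −174 + 66.13 + 1.50 + 6.33
= −100.04 dBm → −100.0 dBm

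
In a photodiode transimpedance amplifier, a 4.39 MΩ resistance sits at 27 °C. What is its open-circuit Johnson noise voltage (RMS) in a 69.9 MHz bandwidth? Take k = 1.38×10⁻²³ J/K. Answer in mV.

2.25 mV

T = 27 °C + 273.15 = 300.15 K
V_n = √(4kTRB)
4kTRB = 4 × 1.38×10⁻²³ × 300.15 × 4.39×10⁶ × 6.99×10⁷ = 5.08×10⁻⁶ V²
V_n = √(5.08×10⁻⁶) = 2.25×10⁻³ V = 2.25 mV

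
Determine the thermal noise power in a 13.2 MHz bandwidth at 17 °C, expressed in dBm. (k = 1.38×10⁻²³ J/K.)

−102.8 dBm

T = 17 °C + 273.15 = 290.15 K
P_n = kTB = 1.38×10⁻²³ × 290.15 × 1.32×10⁷ = 5.29×10⁻¹⁴ W
In dBm: 10 log₁₀(5.29×10⁻¹⁴ / 10⁻³) = −102.8 dBm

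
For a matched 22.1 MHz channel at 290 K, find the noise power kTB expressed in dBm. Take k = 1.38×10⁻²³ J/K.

P_n = kTB = 1.38×10⁻²³ × 290 × 2.21×10⁷ = 8.84×10⁻¹⁴ W
In dBm: 10 log₁₀(8.84×10⁻¹⁴ / 10⁻³) = −100.5 dBm

−100.5 dBm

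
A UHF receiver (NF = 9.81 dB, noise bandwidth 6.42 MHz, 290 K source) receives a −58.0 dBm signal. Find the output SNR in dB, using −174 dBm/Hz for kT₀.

38.1 dB

Noise floor: N = −174 + 10 log₁₀(B) + NF
10 log₁₀(6.42×10⁶) = 68.08 dB
N = −174 + 68.08 + 9.81 = −96.11 dBm
SNR = P_sig − N = −58.0 − (−96.11) = 38.11 dB → 38.1 dB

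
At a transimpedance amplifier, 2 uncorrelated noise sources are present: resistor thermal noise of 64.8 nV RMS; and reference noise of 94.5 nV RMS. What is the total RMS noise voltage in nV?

Uncorrelated sources add in power (mean-square): V_tot = √(ΣV_i²)
V_tot = √[(6.48×10⁻⁸)² + (9.45×10⁻⁸)²] = 1.15×10⁻⁷ V = 115 nV

115 nV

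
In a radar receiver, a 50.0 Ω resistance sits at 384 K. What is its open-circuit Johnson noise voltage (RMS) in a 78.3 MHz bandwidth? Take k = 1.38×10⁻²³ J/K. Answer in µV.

9.11 µV

V_n = √(4kTRB)
4kTRB = 4 × 1.38×10⁻²³ × 384 × 5.00×10¹ × 7.83×10⁷ = 8.30×10⁻¹¹ V²
V_n = √(8.30×10⁻¹¹) = 9.11×10⁻⁶ V = 9.11 µV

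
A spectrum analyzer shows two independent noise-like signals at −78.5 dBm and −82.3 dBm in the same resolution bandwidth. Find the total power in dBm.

−77.0 dBm

Convert to linear, add, convert back:
P₁ = 1.41×10⁻¹¹ W, P₂ = 5.89×10⁻¹² W
P_tot = 2.00×10⁻¹¹ W → 10 log₁₀(P_tot / 10⁻³) = −77.0 dBm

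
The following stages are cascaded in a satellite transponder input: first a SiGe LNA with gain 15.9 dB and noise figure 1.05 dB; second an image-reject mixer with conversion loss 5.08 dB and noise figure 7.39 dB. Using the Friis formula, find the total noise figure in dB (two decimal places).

Convert to linear (a loss of L dB is a gain of −L dB): F_i = 10^(NF_i/10), G_i = 10^(G_i,dB/10)
  Stage 1: F_1 = 10^(1.05/10) = 1.274, G_1 = 10^(15.9/10) = 38.90
  Stage 2: F_2 = 10^(7.39/10) = 5.483, G_2 = 10^(−5.08/10) = 0.3105
Friis cascade:
  F = 1.274 + (5.483 − 1)/38.90 = 1.389
NF = 10 log₁₀(1.389) = 1.43 dB

1.43 dB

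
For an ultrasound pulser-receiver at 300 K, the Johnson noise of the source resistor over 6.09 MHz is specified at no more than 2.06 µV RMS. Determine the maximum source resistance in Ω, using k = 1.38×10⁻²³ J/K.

42.1 Ω

Johnson–Nyquist: V_n = √(4kTRB) ⇒ R = V_n² / (4kTB)
4kTB = 4 × 1.38×10⁻²³ × 300 × 6.09×10⁶ = 1.01×10⁻¹³
R = (2.06×10⁻⁶)² / 1.01×10⁻¹³ = 4.21×10¹ Ω = 42.1 Ω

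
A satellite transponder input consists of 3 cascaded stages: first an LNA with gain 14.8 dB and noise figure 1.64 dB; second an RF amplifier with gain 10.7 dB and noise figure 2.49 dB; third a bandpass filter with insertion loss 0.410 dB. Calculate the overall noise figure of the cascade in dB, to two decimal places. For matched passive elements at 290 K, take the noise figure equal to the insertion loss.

Convert to linear (a loss of L dB is a gain of −L dB): F_i = 10^(NF_i/10), G_i = 10^(G_i,dB/10)
  Stage 1: F_1 = 10^(1.64/10) = 1.459, G_1 = 10^(14.8/10) = 30.20
  Stage 2: F_2 = 10^(2.49/10) = 1.774, G_2 = 10^(10.7/10) = 11.75
  Stage 3: F_3 = 10^(0.410/10) = 1.099, G_3 = 10^(−0.410/10) = 0.9099
Friis cascade:
  F = 1.459 + (1.774 − 1)/30.20 + (1.099 − 1)/354.8 = 1.485
NF = 10 log₁₀(1.485) = 1.72 dB

1.72 dB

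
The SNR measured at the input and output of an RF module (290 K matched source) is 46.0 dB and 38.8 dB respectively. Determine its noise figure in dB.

7.2 dB

NF (dB) = SNR_in(dB) − SNR_out(dB) when the source is at T₀
NF = 46.0 − 38.8 = 7.2 dB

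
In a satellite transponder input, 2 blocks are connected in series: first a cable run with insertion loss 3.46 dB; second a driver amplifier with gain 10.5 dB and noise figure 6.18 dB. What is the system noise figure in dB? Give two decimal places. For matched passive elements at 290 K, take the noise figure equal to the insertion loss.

Convert to linear (a loss of L dB is a gain of −L dB): F_i = 10^(NF_i/10), G_i = 10^(G_i,dB/10)
  Stage 1: F_1 = 10^(3.46/10) = 2.218, G_1 = 10^(−3.46/10) = 0.4508
  Stage 2: F_2 = 10^(6.18/10) = 4.150, G_2 = 10^(10.5/10) = 11.22
Friis cascade:
  F = 2.218 + (4.150 − 1)/0.4508 = 9.204
NF = 10 log₁₀(9.204) = 9.64 dB

9.64 dB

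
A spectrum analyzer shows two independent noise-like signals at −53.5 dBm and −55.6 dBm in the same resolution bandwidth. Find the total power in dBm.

Convert to linear, add, convert back:
P₁ = 4.47×10⁻⁹ W, P₂ = 2.75×10⁻⁹ W
P_tot = 7.22×10⁻⁹ W → 10 log₁₀(P_tot / 10⁻³) = −51.4 dBm

−51.4 dBm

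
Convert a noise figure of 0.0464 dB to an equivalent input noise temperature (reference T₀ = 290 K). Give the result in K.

F = 10^(0.0464/10) = 1.01074
T_e = (F − 1)·T₀ = (1.01074 − 1) × 290 = 3.11 K

3.11 K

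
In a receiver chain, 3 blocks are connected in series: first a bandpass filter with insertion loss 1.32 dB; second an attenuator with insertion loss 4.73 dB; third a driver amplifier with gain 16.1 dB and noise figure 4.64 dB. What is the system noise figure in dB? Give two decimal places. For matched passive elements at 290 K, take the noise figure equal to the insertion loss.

10.69 dB

Convert to linear (a loss of L dB is a gain of −L dB): F_i = 10^(NF_i/10), G_i = 10^(G_i,dB/10)
  Stage 1: F_1 = 10^(1.32/10) = 1.355, G_1 = 10^(−1.32/10) = 0.7379
  Stage 2: F_2 = 10^(4.73/10) = 2.972, G_2 = 10^(−4.73/10) = 0.3365
  Stage 3: F_3 = 10^(4.64/10) = 2.911, G_3 = 10^(16.1/10) = 40.74
Friis cascade:
  F = 1.355 + (2.972 − 1)/0.7379 + (2.911 − 1)/0.2483 = 11.72
NF = 10 log₁₀(11.72) = 10.69 dB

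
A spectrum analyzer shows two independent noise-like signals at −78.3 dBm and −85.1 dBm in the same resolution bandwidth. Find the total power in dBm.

Convert to linear, add, convert back:
P₁ = 1.48×10⁻¹¹ W, P₂ = 3.09×10⁻¹² W
P_tot = 1.79×10⁻¹¹ W → 10 log₁₀(P_tot / 10⁻³) = −77.5 dBm

−77.5 dBm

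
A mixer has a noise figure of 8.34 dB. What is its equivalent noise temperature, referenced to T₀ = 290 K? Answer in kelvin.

F = 10^(8.34/10) = 6.82339
T_e = (F − 1)·T₀ = (6.82339 − 1) × 290 = 1689 K

1689 K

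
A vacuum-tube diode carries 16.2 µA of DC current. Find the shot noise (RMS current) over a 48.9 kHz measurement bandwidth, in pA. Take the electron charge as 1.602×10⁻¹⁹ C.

504 pA

I_n = √(2qI·B)
2qI·B = 2 × 1.602×10⁻¹⁹ × 1.62×10⁻⁵ × 4.89×10⁴ = 2.54×10⁻¹⁹ A²
I_n = √(2.54×10⁻¹⁹) = 5.04×10⁻¹⁰ A = 504 pA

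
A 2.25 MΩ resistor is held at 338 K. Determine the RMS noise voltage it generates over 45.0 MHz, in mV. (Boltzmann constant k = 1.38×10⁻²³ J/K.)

1.37 mV

V_n = √(4kTRB)
4kTRB = 4 × 1.38×10⁻²³ × 338 × 2.25×10⁶ × 4.50×10⁷ = 1.89×10⁻⁶ V²
V_n = √(1.89×10⁻⁶) = 1.37×10⁻³ V = 1.37 mV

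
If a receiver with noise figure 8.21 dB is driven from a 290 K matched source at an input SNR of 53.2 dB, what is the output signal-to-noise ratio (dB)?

By definition F = SNR_in/SNR_out, so in dB: SNR_out = SNR_in − NF
SNR_out = 53.2 − 8.21 = 44.99 dB

44.99 dB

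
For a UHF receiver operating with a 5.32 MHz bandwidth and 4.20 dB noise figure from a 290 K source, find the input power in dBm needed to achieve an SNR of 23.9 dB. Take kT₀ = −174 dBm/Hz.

−78.6 dBm

Sensitivity = −174 + 10 log₁₀(B) + NF + SNR_min
= −174 + 67.26 + 4.20 + 23.9
= −78.64 dBm → −78.6 dBm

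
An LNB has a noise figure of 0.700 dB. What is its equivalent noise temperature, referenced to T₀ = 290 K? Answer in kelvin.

50.7 K

F = 10^(0.700/10) = 1.1749
T_e = (F − 1)·T₀ = (1.1749 − 1) × 290 = 50.7 K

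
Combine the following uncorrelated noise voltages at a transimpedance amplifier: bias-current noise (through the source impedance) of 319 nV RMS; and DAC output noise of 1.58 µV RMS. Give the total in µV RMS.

1.61 µV

Uncorrelated sources add in power (mean-square): V_tot = √(ΣV_i²)
V_tot = √[(3.19×10⁻⁷)² + (1.58×10⁻⁶)²] = 1.61×10⁻⁶ V = 1.61 µV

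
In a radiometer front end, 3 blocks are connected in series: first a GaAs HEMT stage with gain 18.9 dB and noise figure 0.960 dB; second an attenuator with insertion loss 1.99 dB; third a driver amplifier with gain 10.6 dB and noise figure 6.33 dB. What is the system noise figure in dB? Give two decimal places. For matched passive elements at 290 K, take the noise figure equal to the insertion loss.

1.21 dB

Convert to linear (a loss of L dB is a gain of −L dB): F_i = 10^(NF_i/10), G_i = 10^(G_i,dB/10)
  Stage 1: F_1 = 10^(0.960/10) = 1.247, G_1 = 10^(18.9/10) = 77.62
  Stage 2: F_2 = 10^(1.99/10) = 1.581, G_2 = 10^(−1.99/10) = 0.6324
  Stage 3: F_3 = 10^(6.33/10) = 4.295, G_3 = 10^(10.6/10) = 11.48
Friis cascade:
  F = 1.247 + (1.581 − 1)/77.62 + (4.295 − 1)/49.09 = 1.322
NF = 10 log₁₀(1.322) = 1.21 dB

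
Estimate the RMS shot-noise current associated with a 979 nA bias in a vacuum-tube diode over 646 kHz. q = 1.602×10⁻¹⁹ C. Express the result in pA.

450 pA

I_n = √(2qI·B)
2qI·B = 2 × 1.602×10⁻¹⁹ × 9.79×10⁻⁷ × 6.46×10⁵ = 2.03×10⁻¹⁹ A²
I_n = √(2.03×10⁻¹⁹) = 4.50×10⁻¹⁰ A = 450 pA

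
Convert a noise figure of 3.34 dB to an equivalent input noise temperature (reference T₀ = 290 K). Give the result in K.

F = 10^(3.34/10) = 2.15774
T_e = (F − 1)·T₀ = (2.15774 − 1) × 290 = 336 K

336 K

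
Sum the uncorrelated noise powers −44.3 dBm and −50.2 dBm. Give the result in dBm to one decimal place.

Convert to linear, add, convert back:
P₁ = 3.72×10⁻⁸ W, P₂ = 9.55×10⁻⁹ W
P_tot = 4.67×10⁻⁸ W → 10 log₁₀(P_tot / 10⁻³) = −43.3 dBm

−43.3 dBm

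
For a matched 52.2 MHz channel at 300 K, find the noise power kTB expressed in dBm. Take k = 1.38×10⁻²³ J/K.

−96.7 dBm

P_n = kTB = 1.38×10⁻²³ × 300 × 5.22×10⁷ = 2.16×10⁻¹³ W
In dBm: 10 log₁₀(2.16×10⁻¹³ / 10⁻³) = −96.7 dBm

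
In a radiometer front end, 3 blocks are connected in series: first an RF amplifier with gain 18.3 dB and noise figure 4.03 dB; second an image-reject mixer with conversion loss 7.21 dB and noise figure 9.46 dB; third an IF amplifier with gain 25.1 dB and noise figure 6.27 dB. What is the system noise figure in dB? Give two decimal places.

Convert to linear (a loss of L dB is a gain of −L dB): F_i = 10^(NF_i/10), G_i = 10^(G_i,dB/10)
  Stage 1: F_1 = 10^(4.03/10) = 2.529, G_1 = 10^(18.3/10) = 67.61
  Stage 2: F_2 = 10^(9.46/10) = 8.831, G_2 = 10^(−7.21/10) = 0.1901
  Stage 3: F_3 = 10^(6.27/10) = 4.236, G_3 = 10^(25.1/10) = 323.6
Friis cascade:
  F = 2.529 + (8.831 − 1)/67.61 + (4.236 − 1)/12.85 = 2.897
NF = 10 log₁₀(2.897) = 4.62 dB

4.62 dB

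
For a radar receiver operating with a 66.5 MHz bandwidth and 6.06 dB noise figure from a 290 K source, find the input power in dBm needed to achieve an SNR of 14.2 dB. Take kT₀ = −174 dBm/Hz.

Sensitivity = −174 + 10 log₁₀(B) + NF + SNR_min
= −174 + 78.23 + 6.06 + 14.2
= −75.51 dBm → −75.5 dBm

−75.5 dBm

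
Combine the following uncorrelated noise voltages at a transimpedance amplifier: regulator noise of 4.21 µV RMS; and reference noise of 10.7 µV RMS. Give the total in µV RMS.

Uncorrelated sources add in power (mean-square): V_tot = √(ΣV_i²)
V_tot = √[(4.21×10⁻⁶)² + (1.07×10⁻⁵)²] = 1.15×10⁻⁵ V = 11.5 µV

11.5 µV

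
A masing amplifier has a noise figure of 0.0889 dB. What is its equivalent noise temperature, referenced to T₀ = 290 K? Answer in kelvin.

F = 10^(0.0889/10) = 1.02068
T_e = (F − 1)·T₀ = (1.02068 − 1) × 290 = 6.00 K

6.00 K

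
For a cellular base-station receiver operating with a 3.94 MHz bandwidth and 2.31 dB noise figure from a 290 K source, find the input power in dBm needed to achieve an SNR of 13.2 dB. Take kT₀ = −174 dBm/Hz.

−92.5 dBm

Sensitivity = −174 + 10 log₁₀(B) + NF + SNR_min
= −174 + 65.95 + 2.31 + 13.2
= −92.54 dBm → −92.5 dBm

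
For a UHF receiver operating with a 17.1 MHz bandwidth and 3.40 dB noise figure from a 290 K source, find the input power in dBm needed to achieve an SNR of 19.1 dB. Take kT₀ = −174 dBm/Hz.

Sensitivity = −174 + 10 log₁₀(B) + NF + SNR_min
= −174 + 72.33 + 3.40 + 19.1
= −79.17 dBm → −79.2 dBm

−79.2 dBm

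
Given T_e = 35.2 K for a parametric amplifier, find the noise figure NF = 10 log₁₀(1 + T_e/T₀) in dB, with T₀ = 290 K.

F = 1 + T_e/T₀ = 1 + 35.2/290 = 1.12138
NF = 10 log₁₀(1.12138) = 0.498 dB

0.498 dB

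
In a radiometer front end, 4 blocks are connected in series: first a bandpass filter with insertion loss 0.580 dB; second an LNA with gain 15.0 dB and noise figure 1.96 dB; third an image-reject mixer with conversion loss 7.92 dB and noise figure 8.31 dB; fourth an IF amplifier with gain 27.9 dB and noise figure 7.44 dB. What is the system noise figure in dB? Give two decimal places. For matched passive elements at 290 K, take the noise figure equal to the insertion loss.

Convert to linear (a loss of L dB is a gain of −L dB): F_i = 10^(NF_i/10), G_i = 10^(G_i,dB/10)
  Stage 1: F_1 = 10^(0.580/10) = 1.143, G_1 = 10^(−0.580/10) = 0.8750
  Stage 2: F_2 = 10^(1.96/10) = 1.570, G_2 = 10^(15.0/10) = 31.62
  Stage 3: F_3 = 10^(8.31/10) = 6.776, G_3 = 10^(−7.92/10) = 0.1614
  Stage 4: F_4 = 10^(7.44/10) = 5.546, G_4 = 10^(27.9/10) = 616.6
Friis cascade:
  F = 1.143 + (1.570 − 1)/0.8750 + (6.776 − 1)/27.67 + (5.546 − 1)/4.467 = 3.021
NF = 10 log₁₀(3.021) = 4.80 dB

4.80 dB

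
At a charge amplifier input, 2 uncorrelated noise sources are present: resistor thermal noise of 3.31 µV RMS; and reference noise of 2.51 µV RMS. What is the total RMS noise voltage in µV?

4.15 µV

Uncorrelated sources add in power (mean-square): V_tot = √(ΣV_i²)
V_tot = √[(3.31×10⁻⁶)² + (2.51×10⁻⁶)²] = 4.15×10⁻⁶ V = 4.15 µV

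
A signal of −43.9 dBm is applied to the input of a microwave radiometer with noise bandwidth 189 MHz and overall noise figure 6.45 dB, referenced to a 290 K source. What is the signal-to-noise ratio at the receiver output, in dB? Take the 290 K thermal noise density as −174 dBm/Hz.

Noise floor: N = −174 + 10 log₁₀(B) + NF
10 log₁₀(1.89×10⁸) = 82.76 dB
N = −174 + 82.76 + 6.45 = −84.79 dBm
SNR = P_sig − N = −43.9 − (−84.79) = 40.89 dB → 40.9 dB

40.9 dB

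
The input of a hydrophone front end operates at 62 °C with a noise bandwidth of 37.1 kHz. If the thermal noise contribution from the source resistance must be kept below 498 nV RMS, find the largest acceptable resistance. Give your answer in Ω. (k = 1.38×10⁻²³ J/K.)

361 Ω

T = 62 °C + 273.15 = 335.15 K
Johnson–Nyquist: V_n = √(4kTRB) ⇒ R = V_n² / (4kTB)
4kTB = 4 × 1.38×10⁻²³ × 335.15 × 3.71×10⁴ = 6.86×10⁻¹⁶
R = (4.98×10⁻⁷)² / 6.86×10⁻¹⁶ = 3.61×10² Ω = 361 Ω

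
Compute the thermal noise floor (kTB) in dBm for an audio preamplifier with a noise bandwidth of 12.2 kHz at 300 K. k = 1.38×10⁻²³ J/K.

P_n = kTB = 1.38×10⁻²³ × 300 × 1.22×10⁴ = 5.05×10⁻¹⁷ W
In dBm: 10 log₁₀(5.05×10⁻¹⁷ / 10⁻³) = −133.0 dBm

−133.0 dBm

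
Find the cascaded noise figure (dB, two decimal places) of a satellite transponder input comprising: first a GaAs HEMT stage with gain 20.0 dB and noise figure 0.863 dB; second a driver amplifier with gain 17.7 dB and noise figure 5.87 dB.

Convert to linear (a loss of L dB is a gain of −L dB): F_i = 10^(NF_i/10), G_i = 10^(G_i,dB/10)
  Stage 1: F_1 = 10^(0.863/10) = 1.220, G_1 = 10^(20.0/10) = 100.0
  Stage 2: F_2 = 10^(5.87/10) = 3.864, G_2 = 10^(17.7/10) = 58.88
Friis cascade:
  F = 1.220 + (3.864 − 1)/100.0 = 1.248
NF = 10 log₁₀(1.248) = 0.96 dB

0.96 dB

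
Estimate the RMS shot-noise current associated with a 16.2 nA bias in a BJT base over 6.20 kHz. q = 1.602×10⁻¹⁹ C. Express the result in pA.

5.67 pA

I_n = √(2qI·B)
2qI·B = 2 × 1.602×10⁻¹⁹ × 1.62×10⁻⁸ × 6.20×10³ = 3.22×10⁻²³ A²
I_n = √(3.22×10⁻²³) = 5.67×10⁻¹² A = 5.67 pA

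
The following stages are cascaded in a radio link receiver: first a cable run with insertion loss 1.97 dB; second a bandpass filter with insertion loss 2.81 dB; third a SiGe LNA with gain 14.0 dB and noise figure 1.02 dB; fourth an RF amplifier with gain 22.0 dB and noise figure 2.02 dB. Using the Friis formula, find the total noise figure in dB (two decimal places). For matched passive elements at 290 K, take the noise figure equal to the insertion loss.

5.88 dB

Convert to linear (a loss of L dB is a gain of −L dB): F_i = 10^(NF_i/10), G_i = 10^(G_i,dB/10)
  Stage 1: F_1 = 10^(1.97/10) = 1.574, G_1 = 10^(−1.97/10) = 0.6353
  Stage 2: F_2 = 10^(2.81/10) = 1.910, G_2 = 10^(−2.81/10) = 0.5236
  Stage 3: F_3 = 10^(1.02/10) = 1.265, G_3 = 10^(14.0/10) = 25.12
  Stage 4: F_4 = 10^(2.02/10) = 1.592, G_4 = 10^(22.0/10) = 158.5
Friis cascade:
  F = 1.574 + (1.910 − 1)/0.6353 + (1.265 − 1)/0.3327 + (1.592 − 1)/8.356 = 3.873
NF = 10 log₁₀(3.873) = 5.88 dB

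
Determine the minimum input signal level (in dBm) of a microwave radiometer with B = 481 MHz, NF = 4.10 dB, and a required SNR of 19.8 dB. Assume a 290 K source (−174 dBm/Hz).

−63.3 dBm

Sensitivity = −174 + 10 log₁₀(B) + NF + SNR_min
= −174 + 86.82 + 4.10 + 19.8
= −63.28 dBm → −63.3 dBm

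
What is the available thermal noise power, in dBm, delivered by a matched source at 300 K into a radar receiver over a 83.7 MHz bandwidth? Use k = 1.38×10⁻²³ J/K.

P_n = kTB = 1.38×10⁻²³ × 300 × 8.37×10⁷ = 3.47×10⁻¹³ W
In dBm: 10 log₁₀(3.47×10⁻¹³ / 10⁻³) = −94.6 dBm

−94.6 dBm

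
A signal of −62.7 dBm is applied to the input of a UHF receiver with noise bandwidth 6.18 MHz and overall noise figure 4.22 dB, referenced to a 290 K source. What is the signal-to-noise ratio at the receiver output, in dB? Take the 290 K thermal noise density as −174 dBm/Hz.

39.2 dB

Noise floor: N = −174 + 10 log₁₀(B) + NF
10 log₁₀(6.18×10⁶) = 67.91 dB
N = −174 + 67.91 + 4.22 = −101.87 dBm
SNR = P_sig − N = −62.7 − (−101.87) = 39.17 dB → 39.2 dB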